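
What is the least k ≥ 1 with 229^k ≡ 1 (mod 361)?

19

The order of 229 must divide φ(361) = φ(19^2) = 19·(19−1) = 342 = 2 · 3^2 · 19.
Divisors of 342: 1, 2, 3, 6, 9, 18, 19, 38, 57, 114, 171, 342.
Evaluate successive powers at the divisors of 342:
229^1 ≡ 229
229^2 ≡ 96
229^3 ≡ 324
229^6 ≡ 286
229^9 ≡ 248
229^18 ≡ 134
229^19 ≡ 1
The smallest such exponent is 19, so the order of 229 is 19.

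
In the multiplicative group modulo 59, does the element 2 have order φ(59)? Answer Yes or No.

φ(59) = 59 − 1 = 58 = 2 · 29.
2 is a primitive root mod 59 iff 2^(φ(59)/q) ≢ 1 for every prime q | φ(59), i.e. q ∈ {2, 29}.
2^29 ≡ 58 (mod 59)  [q = 2: ≢ 1 ✓]
2^2 ≡ 4 (mod 59)  [q = 29: ≢ 1 ✓]
Every test exponent gives a nontrivial residue, hence 2 generates the full group.

Yes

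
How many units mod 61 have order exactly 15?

8

φ(61) = 61 − 1 = 60 = 2^2 · 3 · 5.
Since (Z/61Z)^× is cyclic of order 60, the number of elements of order d is φ(d) when d | 60 and 0 otherwise.
15 = 3 · 5 divides 60, and φ(15) = 8.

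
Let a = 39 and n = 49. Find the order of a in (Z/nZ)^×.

21

The order of 39 must divide φ(49) = φ(7^2) = 7·(7−1) = 42 = 2 · 3 · 7.
Divisors of 42: 1, 2, 3, 6, 7, 14, 21, 42.
Check 39^d mod 49 for each divisor in increasing order:
39^1 ≡ 39
39^2 ≡ 2
39^3 ≡ 29
39^6 ≡ 8
39^7 ≡ 18
39^14 ≡ 30
39^21 ≡ 1
The smallest such exponent is 21, so the order of 39 is 21.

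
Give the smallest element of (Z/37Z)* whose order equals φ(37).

2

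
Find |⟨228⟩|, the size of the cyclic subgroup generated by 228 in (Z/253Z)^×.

110

By Lagrange's theorem, ord_253(228) divides φ(253) = φ(11·23) = (11−1)·(23−1) = 10·22 = 220 = 2^2 · 5 · 11.
Divisors of 220: 1, 2, 4, 5, 10, 11, 20, 22, 44, 55, 110, 220.
Test each divisor d:
228^1 ≡ 228
228^2 ≡ 119
228^4 ≡ 246
228^5 ≡ 175
228^10 ≡ 12
228^11 ≡ 206
228^20 ≡ 144
228^22 ≡ 185
228^44 ≡ 70
228^55 ≡ 252
228^110 ≡ 1
So ord_253(228) = 110.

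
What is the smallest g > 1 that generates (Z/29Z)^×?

φ(29) = 29 − 1 = 28 = 2^2 · 7.
Test candidates g = 2, 3, … against the prime factors q ∈ {2, 7} of φ(29): g is a generator iff g^(28/q) ≢ 1 for every such q.
g = 2: 2^14 ≡ 28; 2^4 ≡ 16 — none is 1, so 2 is a primitive root.
The smallest primitive root modulo 29 is 2.

2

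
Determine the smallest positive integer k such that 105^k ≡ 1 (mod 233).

58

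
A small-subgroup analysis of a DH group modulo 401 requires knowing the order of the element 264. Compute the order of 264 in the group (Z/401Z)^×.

400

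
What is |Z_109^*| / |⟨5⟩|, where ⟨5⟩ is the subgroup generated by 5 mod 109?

Since 5 ∈ (Z/109Z)^×, its order divides φ(109) = 109 − 1 = 108 = 2^2 · 3^3.
Divisors of 108: 1, 2, 3, 4, 6, 9, 12, 18, 27, 36, 54, 108.
Check 5^d mod 109 for each divisor in increasing order:
5^1 ≡ 5
5^2 ≡ 25
5^3 ≡ 16
5^4 ≡ 80
5^6 ≡ 38
5^9 ≡ 63
5^12 ≡ 27
5^18 ≡ 45
5^27 ≡ 1
So ord_109(5) = 27, hence |⟨5⟩| = 27.
[(Z/109Z)^× : ⟨5⟩] = 108/27 = 4.

4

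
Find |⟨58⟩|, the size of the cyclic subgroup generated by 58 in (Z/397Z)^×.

396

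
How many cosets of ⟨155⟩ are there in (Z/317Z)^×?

1

The order of 155 must divide φ(317) = 317 − 1 = 316 = 2^2 · 79.
Divisors of 316: 1, 2, 4, 79, 158, 316.
Evaluate successive powers at the divisors of 316:
155^1 ≡ 155 (mod 317)
155^2 ≡ 250 (mod 317)
155^4 ≡ 51 (mod 317)
155^79 ≡ 114 (mod 317)
155^158 ≡ 316 (mod 317)
155^316 ≡ 1 (mod 317) ✓
So ord_317(155) = 316, hence |⟨155⟩| = 316.
[(Z/317Z)^× : ⟨155⟩] = 316/316 = 1.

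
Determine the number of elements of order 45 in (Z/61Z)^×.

φ(61) = 61 − 1 = 60 = 2^2 · 3 · 5.
Since (Z/61Z)^× is cyclic of order 60, the number of elements of order d is φ(d) when d | 60 and 0 otherwise.
Here 60 is not a multiple of 45, so there are no elements of order 45.

0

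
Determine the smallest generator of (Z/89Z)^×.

φ(89) = 89 − 1 = 88 = 2^3 · 11.
Test candidates g = 2, 3, … against the prime factors q ∈ {2, 11} of φ(89): g is a generator iff g^(88/q) ≢ 1 for every such q.
g = 2: 2^44 ≡ 1 — hits 1, so not a primitive root.
g = 3: 3^44 ≡ 88; 3^8 ≡ 64 — none is 1, so 3 is a primitive root.
Hence the least primitive root of 89 is 3.

3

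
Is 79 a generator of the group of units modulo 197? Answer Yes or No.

Yes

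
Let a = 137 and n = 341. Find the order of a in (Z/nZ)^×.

Since 137 ∈ (Z/341Z)^×, its order divides φ(341) = φ(11·31) = (11−1)·(31−1) = 10·30 = 300 = 2^2 · 3 · 5^2.
Divisors of 300: 1, 2, 3, 4, 5, 6, 10, 12, 15, 20, 25, 30, 50, 60, 75, 100, 150, 300.
Check 137^d mod 341 for each divisor in increasing order:
137^1 ≡ 137 (mod 341)
137^2 ≡ 14 (mod 341)
137^3 ≡ 213 (mod 341)
137^4 ≡ 196 (mod 341)
137^5 ≡ 254 (mod 341)
137^6 ≡ 16 (mod 341)
137^10 ≡ 67 (mod 341)
137^12 ≡ 256 (mod 341)
137^15 ≡ 309 (mod 341)
137^20 ≡ 56 (mod 341)
137^25 ≡ 243 (mod 341)
137^30 ≡ 1 (mod 341) ✓
Therefore the multiplicative order of 137 modulo 341 is 30.

30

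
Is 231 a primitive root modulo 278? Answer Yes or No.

Yes

φ(278) = φ(2)·φ(139) = 1·138 = 138 = 2 · 3 · 23.
Test 231^(138/q) mod 278 for each prime factor q of 138:
231^69 ≡ 277 (mod 278)  [q = 2: ≢ 1 ✓]
231^46 ≡ 181 (mod 278)  [q = 3: ≢ 1 ✓]
231^6 ≡ 239 (mod 278)  [q = 23: ≢ 1 ✓]
Every test exponent gives a nontrivial residue, hence 231 generates the full group.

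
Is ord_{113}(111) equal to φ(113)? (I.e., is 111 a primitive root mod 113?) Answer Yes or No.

φ(113) = 113 − 1 = 112 = 2^4 · 7.
An element g generates (Z/113Z)^× iff g^(112/q) ≢ 1 (mod 113) for each prime q ∈ {2, 7}.
111^56 ≡ 1 (mod 113)  [q = 2: ≡ 1 ✗]
111^16 ≡ 109 (mod 113)  [q = 7: ≢ 1 ✓]
The check at q = 2 fails, so 111 generates a proper subgroup.

No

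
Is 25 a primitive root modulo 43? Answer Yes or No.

No

φ(43) = 43 − 1 = 42 = 2 · 3 · 7.
An element g generates (Z/43Z)^× iff g^(42/q) ≢ 1 (mod 43) for each prime q ∈ {2, 3, 7}.
25^21 ≡ 1 (mod 43)  [q = 2: ≡ 1 ✗]
25^14 ≡ 6 (mod 43)  [q = 3: ≢ 1 ✓]
25^6 ≡ 41 (mod 43)  [q = 7: ≢ 1 ✓]
25^21 ≡ 1 shows ord(25) | 21, strictly less than φ(43); not a primitive root.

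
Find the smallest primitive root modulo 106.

3

φ(106) = φ(2)·φ(53) = 1·52 = 52 = 2^2 · 13.
g is a primitive root iff g^(52/q) ≢ 1 (mod 106) for each prime q ∈ {2, 13}.
g = 2: gcd(2, 106) = 2 > 1, not a unit — skip.
g = 3: 3^26 ≡ 105; 3^4 ≡ 81 — none is 1, so 3 is a primitive root.
The smallest primitive root modulo 106 is 3.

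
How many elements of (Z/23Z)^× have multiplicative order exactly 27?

0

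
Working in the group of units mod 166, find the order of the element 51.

Since 51 ∈ (Z/166Z)^×, its order divides φ(166) = φ(2)·φ(83) = 1·82 = 82 = 2 · 41.
Divisors of 82: 1, 2, 41, 82.
Check 51^d mod 166 for each divisor in increasing order:
51^1 ≡ 51 (mod 166)
51^2 ≡ 111 (mod 166)
51^41 ≡ 1 (mod 166) ✓
The smallest such exponent is 41, so the order of 51 is 41.

41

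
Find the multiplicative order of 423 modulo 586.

The order of 423 must divide φ(586) = φ(2)·φ(293) = 1·292 = 292 = 2^2 · 73.
Divisors of 292: 1, 2, 4, 73, 146, 292.
Compute 423^d (mod 586) for the divisors d until we hit 1:
423^1 ≡ 423 (mod 586)
423^2 ≡ 199 (mod 586)
423^4 ≡ 339 (mod 586)
423^73 ≡ 431 (mod 586)
423^146 ≡ 585 (mod 586)
423^292 ≡ 1 (mod 586) ✓
The smallest such exponent is 292, so the order of 423 is 292.

292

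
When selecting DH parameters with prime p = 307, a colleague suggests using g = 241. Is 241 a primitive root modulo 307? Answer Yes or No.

Yes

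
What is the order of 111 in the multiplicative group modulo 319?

The order of 111 must divide φ(319) = φ(11·29) = (11−1)·(29−1) = 10·28 = 280 = 2^3 · 5 · 7.
Divisors of 280: 1, 2, 4, 5, 7, 8, 10, 14, 20, 28, 35, 40, 56, 70, 140, 280.
Check 111^d mod 319 for each divisor in increasing order:
111^1 ≡ 111 (mod 319)
111^2 ≡ 199 (mod 319)
111^4 ≡ 45 (mod 319)
111^5 ≡ 210 (mod 319)
111^7 ≡ 1 (mod 319) ✓
Hence ord(111) = 7.

7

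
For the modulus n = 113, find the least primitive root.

3

φ(113) = 113 − 1 = 112 = 2^4 · 7.
g is a primitive root iff g^(112/q) ≢ 1 (mod 113) for each prime q ∈ {2, 7}.
g = 2: 2^56 ≡ 1 — hits 1, so not a primitive root.
g = 3: 3^56 ≡ 112; 3^16 ≡ 49 — none is 1, so 3 is a primitive root.
So 3 is the smallest generator of (Z/113Z)^×.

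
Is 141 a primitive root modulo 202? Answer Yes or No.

φ(202) = φ(2)·φ(101) = 1·100 = 100 = 2^2 · 5^2.
An element g generates (Z/202Z)^× iff g^(100/q) ≢ 1 (mod 202) for each prime q ∈ {2, 5}.
141^50 ≡ 201 (mod 202)  [q = 2: ≢ 1 ✓]
141^20 ≡ 137 (mod 202)  [q = 5: ≢ 1 ✓]
Every test exponent gives a nontrivial residue, hence 141 generates the full group.

Yes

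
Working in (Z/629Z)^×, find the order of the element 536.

72

Since 536 ∈ (Z/629Z)^×, its order divides φ(629) = φ(17·37) = (17−1)·(37−1) = 16·36 = 576 = 2^6 · 3^2.
Divisors of 576: 1, 2, 3, 4, 6, 8, 9, 12, 16, 18, 24, 32, 36, 48, 64, 72, 96, 144, 192, 288, 576.
Test each divisor d:
536^1 ≡ 536
536^2 ≡ 472
536^3 ≡ 134
536^4 ≡ 118
536^6 ≡ 344
536^8 ≡ 86
536^9 ≡ 179
536^12 ≡ 84
536^16 ≡ 477
536^18 ≡ 591
536^24 ≡ 137
536^32 ≡ 460
536^36 ≡ 186
536^48 ≡ 528
536^64 ≡ 256
536^72 ≡ 1
So ord_629(536) = 72.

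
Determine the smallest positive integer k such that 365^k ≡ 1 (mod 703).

36

ord(365) | φ(703) = φ(19·37) = (19−1)·(37−1) = 18·36 = 648 = 2^3 · 3^4.
Divisors of 648: 1, 2, 3, 4, 6, 8, 9, 12, 18, 24, 27, 36, 54, 72, 81, 108, 162, 216, 324, 648.
Check 365^d mod 703 for each divisor in increasing order:
365^1 ≡ 365 (mod 703)
365^2 ≡ 358 (mod 703)
365^3 ≡ 615 (mod 703)
365^4 ≡ 218 (mod 703)
365^6 ≡ 11 (mod 703)
365^8 ≡ 423 (mod 703)
365^9 ≡ 438 (mod 703)
365^12 ≡ 121 (mod 703)
365^18 ≡ 628 (mod 703)
365^24 ≡ 581 (mod 703)
365^27 ≡ 191 (mod 703)
365^36 ≡ 1 (mod 703) ✓
Hence ord(365) = 36.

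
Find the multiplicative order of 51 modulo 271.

270

ord(51) | φ(271) = 271 − 1 = 270 = 2 · 3^3 · 5.
Divisors of 270: 1, 2, 3, 5, 6, 9, 10, 15, 18, 27, 30, 45, 54, 90, 135, 270.
Test each divisor d:
51^1 ≡ 51 (mod 271)
51^2 ≡ 162 (mod 271)
51^3 ≡ 132 (mod 271)
51^5 ≡ 246 (mod 271)
51^6 ≡ 80 (mod 271)
51^9 ≡ 262 (mod 271)
51^10 ≡ 83 (mod 271)
51^15 ≡ 93 (mod 271)
51^18 ≡ 81 (mod 271)
51^27 ≡ 84 (mod 271)
51^30 ≡ 248 (mod 271)
51^45 ≡ 29 (mod 271)
51^54 ≡ 10 (mod 271)
51^90 ≡ 28 (mod 271)
51^135 ≡ 270 (mod 271)
51^270 ≡ 1 (mod 271) ✓
So ord_271(51) = 270.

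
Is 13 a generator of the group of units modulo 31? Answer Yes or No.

Yes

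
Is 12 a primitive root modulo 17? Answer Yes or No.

Yes

φ(17) = 17 − 1 = 16 = 2^4.
It suffices to check that the order of 12 is not a proper divisor of 16: compute 12^(16/q) for q ∈ {2}.
12^8 ≡ 16 (mod 17)  [q = 2: ≢ 1 ✓]
Every test exponent gives a nontrivial residue, hence 12 generates the full group.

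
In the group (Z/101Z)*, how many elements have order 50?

φ(101) = 101 − 1 = 100 = 2^2 · 5^2.
In a cyclic group of order 100, there are φ(d) elements of order d for each divisor d of 100, and zero for non-divisors.
50 = 2 · 5^2 divides 100, and φ(50) = 20.

20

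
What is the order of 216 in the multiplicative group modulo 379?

21

Since 216 ∈ (Z/379Z)^×, its order divides φ(379) = 379 − 1 = 378 = 2 · 3^3 · 7.
Divisors of 378: 1, 2, 3, 6, 7, 9, 14, 18, 21, 27, 42, 54, 63, 126, 189, 378.
Compute 216^d (mod 379) for the divisors d until we hit 1:
216^1 ≡ 216 (mod 379)
216^2 ≡ 39 (mod 379)
216^3 ≡ 86 (mod 379)
216^6 ≡ 195 (mod 379)
216^7 ≡ 51 (mod 379)
216^9 ≡ 94 (mod 379)
216^14 ≡ 327 (mod 379)
216^18 ≡ 119 (mod 379)
216^21 ≡ 1 (mod 379) ✓
Therefore the multiplicative order of 216 modulo 379 is 21.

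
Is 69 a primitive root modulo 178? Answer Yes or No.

φ(178) = φ(2)·φ(89) = 1·88 = 88 = 2^3 · 11.
69 is a primitive root mod 178 iff 69^(φ(178)/q) ≢ 1 for every prime q | φ(178), i.e. q ∈ {2, 11}.
69^44 ≡ 1 (mod 178)  [q = 2: ≡ 1 ✗]
69^8 ≡ 39 (mod 178)  [q = 11: ≢ 1 ✓]
The check at q = 2 fails, so 69 generates a proper subgroup.

No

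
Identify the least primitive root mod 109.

φ(109) = 109 − 1 = 108 = 2^2 · 3^3.
g is a primitive root iff g^(108/q) ≢ 1 (mod 109) for each prime q ∈ {2, 3}.
g = 2: 2^54 ≡ 108; 2^36 ≡ 1 — hits 1, so not a primitive root.
g = 3: 3^54 ≡ 1 — hits 1, so not a primitive root.
g = 4: 4^54 ≡ 1 — hits 1, so not a primitive root.
g = 5: 5^54 ≡ 1 — hits 1, so not a primitive root.
g = 6: 6^54 ≡ 108; 6^36 ≡ 63 — none is 1, so 6 is a primitive root.
So 6 is the smallest generator of (Z/109Z)^×.

6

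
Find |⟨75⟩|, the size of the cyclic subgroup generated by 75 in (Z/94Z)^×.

23

The order of 75 must divide φ(94) = φ(2)·φ(47) = 1·46 = 46 = 2 · 23.
Divisors of 46: 1, 2, 23, 46.
Evaluate successive powers at the divisors of 46:
75^1 ≡ 75
75^2 ≡ 79
75^23 ≡ 1
So ord_94(75) = 23.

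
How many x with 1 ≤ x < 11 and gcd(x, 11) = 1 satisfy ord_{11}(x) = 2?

φ(11) = 11 − 1 = 10 = 2 · 5.
Since (Z/11Z)^× is cyclic of order 10, the number of elements of order d is φ(d) when d | 10 and 0 otherwise.
2 | 10, and φ(2) = 2 − 1 = 1.

1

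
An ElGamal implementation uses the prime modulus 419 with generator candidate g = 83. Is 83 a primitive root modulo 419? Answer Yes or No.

φ(419) = 419 − 1 = 418 = 2 · 11 · 19.
An element g generates (Z/419Z)^× iff g^(418/q) ≢ 1 (mod 419) for each prime q ∈ {2, 11, 19}.
83^209 ≡ 418 (mod 419)  [q = 2: ≢ 1 ✓]
83^38 ≡ 169 (mod 419)  [q = 11: ≢ 1 ✓]
83^22 ≡ 248 (mod 419)  [q = 19: ≢ 1 ✓]
Every test exponent gives a nontrivial residue, hence 83 generates the full group.

Yes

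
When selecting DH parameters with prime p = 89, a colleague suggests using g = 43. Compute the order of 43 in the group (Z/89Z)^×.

88

Since 43 ∈ (Z/89Z)^×, its order divides φ(89) = 89 − 1 = 88 = 2^3 · 11.
Divisors of 88: 1, 2, 4, 8, 11, 22, 44, 88.
Compute 43^d (mod 89) for the divisors d until we hit 1:
43^1 ≡ 43 (mod 89)
43^2 ≡ 69 (mod 89)
43^4 ≡ 44 (mod 89)
43^8 ≡ 67 (mod 89)
43^11 ≡ 52 (mod 89)
43^22 ≡ 34 (mod 89)
43^44 ≡ 88 (mod 89)
43^88 ≡ 1 (mod 89) ✓
So ord_89(43) = 88.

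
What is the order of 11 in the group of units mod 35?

3

Since 11 ∈ (Z/35Z)^×, its order divides φ(35) = φ(5·7) = (5−1)·(7−1) = 4·6 = 24 = 2^3 · 3.
Divisors of 24: 1, 2, 3, 4, 6, 8, 12, 24.
Evaluate successive powers at the divisors of 24:
11^1 ≡ 11 (mod 35)
11^2 ≡ 16 (mod 35)
11^3 ≡ 1 (mod 35) ✓
The smallest such exponent is 3, so the order of 11 is 3.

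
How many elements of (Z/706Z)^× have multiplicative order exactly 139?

0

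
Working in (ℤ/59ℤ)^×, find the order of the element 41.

29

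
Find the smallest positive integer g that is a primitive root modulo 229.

φ(229) = 229 − 1 = 228 = 2^2 · 3 · 19.
Test candidates g = 2, 3, … against the prime factors q ∈ {2, 3, 19} of φ(229): g is a generator iff g^(228/q) ≢ 1 for every such q.
g = 2: 2^114 ≡ 228; 2^76 ≡ 1 — hits 1, so not a primitive root.
g = 3: 3^114 ≡ 1 — hits 1, so not a primitive root.
g = 4: 4^114 ≡ 1 — hits 1, so not a primitive root.
g = 5: 5^114 ≡ 1 — hits 1, so not a primitive root.
g = 6: 6^114 ≡ 228; 6^76 ≡ 134; 6^12 ≡ 165 — none is 1, so 6 is a primitive root.
So 6 is the smallest generator of (Z/229Z)^×.

6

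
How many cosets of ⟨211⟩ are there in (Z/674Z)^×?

Since 211 ∈ (Z/674Z)^×, its order divides φ(674) = φ(2)·φ(337) = 1·336 = 336 = 2^4 · 3 · 7.
Divisors of 336: 1, 2, 3, 4, 6, 7, 8, 12, 14, 16, 21, 24, 28, 42, 48, 56, 84, 112, 168, 336.
Test each divisor d:
211^1 ≡ 211 (mod 674)
211^2 ≡ 37 (mod 674)
211^3 ≡ 393 (mod 674)
211^4 ≡ 21 (mod 674)
211^6 ≡ 103 (mod 674)
211^7 ≡ 165 (mod 674)
211^8 ≡ 441 (mod 674)
211^12 ≡ 499 (mod 674)
211^14 ≡ 265 (mod 674)
211^16 ≡ 369 (mod 674)
211^21 ≡ 589 (mod 674)
211^24 ≡ 295 (mod 674)
211^28 ≡ 129 (mod 674)
211^42 ≡ 485 (mod 674)
211^48 ≡ 79 (mod 674)
211^56 ≡ 465 (mod 674)
211^84 ≡ 673 (mod 674)
211^112 ≡ 545 (mod 674)
211^168 ≡ 1 (mod 674) ✓
So ord_674(211) = 168, hence |⟨211⟩| = 168.
The index is φ(674) / ord(211) = 336 / 168 = 2.

2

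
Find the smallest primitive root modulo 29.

2

φ(29) = 29 − 1 = 28 = 2^2 · 7.
g is a primitive root iff g^(28/q) ≢ 1 (mod 29) for each prime q ∈ {2, 7}.
g = 2: 2^14 ≡ 28; 2^4 ≡ 16 — none is 1, so 2 is a primitive root.
The smallest primitive root modulo 29 is 2.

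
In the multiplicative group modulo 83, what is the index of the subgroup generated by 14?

Since 14 ∈ (Z/83Z)^×, its order divides φ(83) = 83 − 1 = 82 = 2 · 41.
Divisors of 82: 1, 2, 41, 82.
Compute 14^d (mod 83) for the divisors d until we hit 1:
14^1 ≡ 14 (mod 83)
14^2 ≡ 30 (mod 83)
14^41 ≡ 82 (mod 83)
14^82 ≡ 1 (mod 83) ✓
Thus |⟨14⟩| = ord(14) = 82.
Index = |(Z/83Z)^×| / |⟨14⟩| = 82 / 82 = 1.

1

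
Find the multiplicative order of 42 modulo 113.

The order of 42 must divide φ(113) = 113 − 1 = 112 = 2^4 · 7.
Divisors of 112: 1, 2, 4, 7, 8, 14, 16, 28, 56, 112.
Check 42^d mod 113 for each divisor in increasing order:
42^1 ≡ 42 (mod 113)
42^2 ≡ 69 (mod 113)
42^4 ≡ 15 (mod 113)
42^7 ≡ 78 (mod 113)
42^8 ≡ 112 (mod 113)
42^14 ≡ 95 (mod 113)
42^16 ≡ 1 (mod 113) ✓
The smallest such exponent is 16, so the order of 42 is 16.

16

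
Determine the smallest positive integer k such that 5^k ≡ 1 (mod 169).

52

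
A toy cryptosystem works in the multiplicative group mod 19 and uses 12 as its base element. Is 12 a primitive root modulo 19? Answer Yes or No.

No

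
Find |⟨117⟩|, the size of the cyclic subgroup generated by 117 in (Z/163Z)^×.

By Lagrange's theorem, ord_163(117) divides φ(163) = 163 − 1 = 162 = 2 · 3^4.
Divisors of 162: 1, 2, 3, 6, 9, 18, 27, 54, 81, 162.
Compute 117^d (mod 163) for the divisors d until we hit 1:
117^1 ≡ 117 (mod 163)
117^2 ≡ 160 (mod 163)
117^3 ≡ 138 (mod 163)
117^6 ≡ 136 (mod 163)
117^9 ≡ 23 (mod 163)
117^18 ≡ 40 (mod 163)
117^27 ≡ 105 (mod 163)
117^54 ≡ 104 (mod 163)
117^81 ≡ 162 (mod 163)
117^162 ≡ 1 (mod 163) ✓
So ord_163(117) = 162.

162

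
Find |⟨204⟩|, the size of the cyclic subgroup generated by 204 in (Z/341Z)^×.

30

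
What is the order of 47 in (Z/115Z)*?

4

The order of 47 must divide φ(115) = φ(5·23) = (5−1)·(23−1) = 4·22 = 88 = 2^3 · 11.
Divisors of 88: 1, 2, 4, 8, 11, 22, 44, 88.
Check 47^d mod 115 for each divisor in increasing order:
47^1 ≡ 47
47^2 ≡ 24
47^4 ≡ 1
The smallest such exponent is 4, so the order of 47 is 4.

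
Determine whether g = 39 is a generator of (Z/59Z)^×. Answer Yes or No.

φ(59) = 59 − 1 = 58 = 2 · 29.
An element g generates (Z/59Z)^× iff g^(58/q) ≢ 1 (mod 59) for each prime q ∈ {2, 29}.
39^29 ≡ 58 (mod 59)  [q = 2: ≢ 1 ✓]
39^2 ≡ 46 (mod 59)  [q = 29: ≢ 1 ✓]
Every test exponent gives a nontrivial residue, hence 39 generates the full group.

Yes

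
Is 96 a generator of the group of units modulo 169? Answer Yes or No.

φ(169) = φ(13^2) = 13·(13−1) = 156 = 2^2 · 3 · 13.
Test 96^(156/q) mod 169 for each prime factor q of 156:
96^78 ≡ 168 (mod 169)  [q = 2: ≢ 1 ✓]
96^52 ≡ 1 (mod 169)  [q = 3: ≡ 1 ✗]
96^12 ≡ 131 (mod 169)  [q = 13: ≢ 1 ✓]
Since 96^52 ≡ 1, the order of 96 divides 52 < 156, so 96 is not a primitive root.

No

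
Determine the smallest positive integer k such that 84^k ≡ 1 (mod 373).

ord(84) | φ(373) = 373 − 1 = 372 = 2^2 · 3 · 31.
Divisors of 372: 1, 2, 3, 4, 6, 12, 31, 62, 93, 124, 186, 372.
Evaluate successive powers at the divisors of 372:
84^1 ≡ 84
84^2 ≡ 342
84^3 ≡ 7
84^4 ≡ 215
84^6 ≡ 49
84^12 ≡ 163
84^31 ≡ 372
84^62 ≡ 1
So ord_373(84) = 62.

62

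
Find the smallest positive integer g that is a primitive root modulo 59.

2

φ(59) = 59 − 1 = 58 = 2 · 29.
g is a primitive root iff g^(58/q) ≢ 1 (mod 59) for each prime q ∈ {2, 29}.
g = 2: 2^29 ≡ 58; 2^2 ≡ 4 — none is 1, so 2 is a primitive root.
So 2 is the smallest generator of (Z/59Z)^×.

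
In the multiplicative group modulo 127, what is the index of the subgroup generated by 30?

2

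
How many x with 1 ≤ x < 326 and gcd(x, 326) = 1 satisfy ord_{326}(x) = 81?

φ(326) = φ(2)·φ(163) = 1·162 = 162 = 2 · 3^4.
In a cyclic group of order 162, there are φ(d) elements of order d for each divisor d of 162, and zero for non-divisors.
81 = 3^4 divides 162, and φ(81) = 54.

54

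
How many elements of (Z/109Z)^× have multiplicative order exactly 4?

φ(109) = 109 − 1 = 108 = 2^2 · 3^3.
(Z/109Z)^× is cyclic (|G| = 108); a cyclic group of order m has exactly φ(d) elements of each order d | m, and none otherwise.
4 = 2^2 divides 108, and φ(4) = 2.

2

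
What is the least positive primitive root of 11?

2

φ(11) = 11 − 1 = 10 = 2 · 5.
g is a primitive root iff g^(10/q) ≢ 1 (mod 11) for each prime q ∈ {2, 5}.
g = 2: 2^5 ≡ 10; 2^2 ≡ 4 — none is 1, so 2 is a primitive root.
Hence the least primitive root of 11 is 2.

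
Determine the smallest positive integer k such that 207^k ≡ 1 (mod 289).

272

By Lagrange's theorem, ord_289(207) divides φ(289) = φ(17^2) = 17·(17−1) = 272 = 2^4 · 17.
Divisors of 272: 1, 2, 4, 8, 16, 17, 34, 68, 136, 272.
Test each divisor d:
207^1 ≡ 207 (mod 289)
207^2 ≡ 77 (mod 289)
207^4 ≡ 149 (mod 289)
207^8 ≡ 237 (mod 289)
207^16 ≡ 103 (mod 289)
207^17 ≡ 224 (mod 289)
207^34 ≡ 179 (mod 289)
207^68 ≡ 251 (mod 289)
207^136 ≡ 288 (mod 289)
207^272 ≡ 1 (mod 289) ✓
The smallest such exponent is 272, so the order of 207 is 272.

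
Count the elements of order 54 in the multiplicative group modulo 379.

φ(379) = 379 − 1 = 378 = 2 · 3^3 · 7.
(Z/379Z)^× is cyclic (|G| = 378); a cyclic group of order m has exactly φ(d) elements of each order d | m, and none otherwise.
54 = 2 · 3^3 divides 378, and φ(54) = 18.

18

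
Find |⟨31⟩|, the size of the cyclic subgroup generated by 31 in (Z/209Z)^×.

30

By Lagrange's theorem, ord_209(31) divides φ(209) = φ(11·19) = (11−1)·(19−1) = 10·18 = 180 = 2^2 · 3^2 · 5.
Divisors of 180: 1, 2, 3, 4, 5, 6, 9, 10, 12, 15, 18, 20, 30, 36, 45, 60, 90, 180.
Check 31^d mod 209 for each divisor in increasing order:
31^1 ≡ 31 (mod 209)
31^2 ≡ 125 (mod 209)
31^3 ≡ 113 (mod 209)
31^4 ≡ 159 (mod 209)
31^5 ≡ 122 (mod 209)
31^6 ≡ 20 (mod 209)
31^9 ≡ 170 (mod 209)
31^10 ≡ 45 (mod 209)
31^12 ≡ 191 (mod 209)
31^15 ≡ 56 (mod 209)
31^18 ≡ 58 (mod 209)
31^20 ≡ 144 (mod 209)
31^30 ≡ 1 (mod 209) ✓
Therefore the multiplicative order of 31 modulo 209 is 30.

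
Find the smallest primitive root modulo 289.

3

φ(289) = φ(17^2) = 17·(17−1) = 272 = 2^4 · 17.
g is a primitive root iff g^(272/q) ≢ 1 (mod 289) for each prime q ∈ {2, 17}.
g = 2: 2^136 ≡ 1 — hits 1, so not a primitive root.
g = 3: 3^136 ≡ 288; 3^16 ≡ 171 — none is 1, so 3 is a primitive root.
The smallest primitive root modulo 289 is 3.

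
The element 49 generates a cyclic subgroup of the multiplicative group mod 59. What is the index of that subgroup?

2

ord(49) | φ(59) = 59 − 1 = 58 = 2 · 29.
Divisors of 58: 1, 2, 29, 58.
Test each divisor d:
49^1 ≡ 49 (mod 59)
49^2 ≡ 41 (mod 59)
49^29 ≡ 1 (mod 59) ✓
Thus |⟨49⟩| = ord(49) = 29.
[(Z/59Z)^× : ⟨49⟩] = 58/29 = 2.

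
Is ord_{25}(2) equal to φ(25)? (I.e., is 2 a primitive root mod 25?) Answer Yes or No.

φ(25) = φ(5^2) = 5·(5−1) = 20 = 2^2 · 5.
An element g generates (Z/25Z)^× iff g^(20/q) ≢ 1 (mod 25) for each prime q ∈ {2, 5}.
2^10 ≡ 24 (mod 25)  [q = 2: ≢ 1 ✓]
2^4 ≡ 16 (mod 25)  [q = 5: ≢ 1 ✓]
None equal 1, so ord_25(2) = 20: 2 is a primitive root.

Yes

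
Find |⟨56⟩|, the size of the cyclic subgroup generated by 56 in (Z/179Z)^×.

89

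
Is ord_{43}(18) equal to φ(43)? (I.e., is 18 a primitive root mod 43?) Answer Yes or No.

φ(43) = 43 − 1 = 42 = 2 · 3 · 7.
18 is a primitive root mod 43 iff 18^(φ(43)/q) ≢ 1 for every prime q | φ(43), i.e. q ∈ {2, 3, 7}.
18^21 ≡ 42 (mod 43)  [q = 2: ≢ 1 ✓]
18^14 ≡ 6 (mod 43)  [q = 3: ≢ 1 ✓]
18^6 ≡ 41 (mod 43)  [q = 7: ≢ 1 ✓]
None equal 1, so ord_43(18) = 42: 18 is a primitive root.

Yes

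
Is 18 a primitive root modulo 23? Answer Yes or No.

φ(23) = 23 − 1 = 22 = 2 · 11.
An element g generates (Z/23Z)^× iff g^(22/q) ≢ 1 (mod 23) for each prime q ∈ {2, 11}.
18^11 ≡ 1 (mod 23)  [q = 2: ≡ 1 ✗]
18^2 ≡ 2 (mod 23)  [q = 11: ≢ 1 ✓]
Since 18^11 ≡ 1, the order of 18 divides 11 < 22, so 18 is not a primitive root.

No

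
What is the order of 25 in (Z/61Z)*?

The order of 25 must divide φ(61) = 61 − 1 = 60 = 2^2 · 3 · 5.
Divisors of 60: 1, 2, 3, 4, 5, 6, 10, 12, 15, 20, 30, 60.
Check 25^d mod 61 for each divisor in increasing order:
25^1 ≡ 25 (mod 61)
25^2 ≡ 15 (mod 61)
25^3 ≡ 9 (mod 61)
25^4 ≡ 42 (mod 61)
25^5 ≡ 13 (mod 61)
25^6 ≡ 20 (mod 61)
25^10 ≡ 47 (mod 61)
25^12 ≡ 34 (mod 61)
25^15 ≡ 1 (mod 61) ✓
Hence ord(25) = 15.

15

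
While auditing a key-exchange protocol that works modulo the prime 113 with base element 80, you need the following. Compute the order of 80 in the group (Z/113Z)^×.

112

ord(80) | φ(113) = 113 − 1 = 112 = 2^4 · 7.
Divisors of 112: 1, 2, 4, 7, 8, 14, 16, 28, 56, 112.
Evaluate successive powers at the divisors of 112:
80^1 ≡ 80 (mod 113)
80^2 ≡ 72 (mod 113)
80^4 ≡ 99 (mod 113)
80^7 ≡ 42 (mod 113)
80^8 ≡ 83 (mod 113)
80^14 ≡ 69 (mod 113)
80^16 ≡ 109 (mod 113)
80^28 ≡ 15 (mod 113)
80^56 ≡ 112 (mod 113)
80^112 ≡ 1 (mod 113) ✓
The smallest such exponent is 112, so the order of 80 is 112.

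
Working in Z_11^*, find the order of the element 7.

10

The order of 7 must divide φ(11) = 11 − 1 = 10 = 2 · 5.
Divisors of 10: 1, 2, 5, 10.
Evaluate successive powers at the divisors of 10:
7^1 ≡ 7
7^2 ≡ 5
7^5 ≡ 10
7^10 ≡ 1
The smallest such exponent is 10, so the order of 7 is 10.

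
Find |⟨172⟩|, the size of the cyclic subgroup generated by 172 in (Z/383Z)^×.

By Lagrange's theorem, ord_383(172) divides φ(383) = 383 − 1 = 382 = 2 · 191.
Divisors of 382: 1, 2, 191, 382.
Test each divisor d:
172^1 ≡ 172 (mod 383)
172^2 ≡ 93 (mod 383)
172^191 ≡ 1 (mod 383) ✓
So ord_383(172) = 191.

191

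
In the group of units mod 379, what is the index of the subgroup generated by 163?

By Lagrange's theorem, ord_379(163) divides φ(379) = 379 − 1 = 378 = 2 · 3^3 · 7.
Divisors of 378: 1, 2, 3, 6, 7, 9, 14, 18, 21, 27, 42, 54, 63, 126, 189, 378.
Evaluate successive powers at the divisors of 378:
163^1 ≡ 163
163^2 ≡ 39
163^3 ≡ 293
163^6 ≡ 195
163^7 ≡ 328
163^9 ≡ 285
163^14 ≡ 327
163^18 ≡ 119
163^21 ≡ 378
163^27 ≡ 184
163^42 ≡ 1
The order of 163 is 42, so the subgroup it generates has 42 elements.
[(Z/379Z)^× : ⟨163⟩] = 378/42 = 9.

9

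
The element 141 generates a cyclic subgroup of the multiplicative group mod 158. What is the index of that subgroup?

6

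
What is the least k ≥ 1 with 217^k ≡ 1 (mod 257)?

256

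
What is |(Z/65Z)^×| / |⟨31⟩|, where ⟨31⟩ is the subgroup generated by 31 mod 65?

12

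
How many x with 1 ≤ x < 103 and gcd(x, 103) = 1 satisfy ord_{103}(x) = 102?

32

φ(103) = 103 − 1 = 102 = 2 · 3 · 17.
(Z/103Z)^× is cyclic (|G| = 102); a cyclic group of order m has exactly φ(d) elements of each order d | m, and none otherwise.
102 = 2 · 3 · 17 divides 102, and φ(102) = 32.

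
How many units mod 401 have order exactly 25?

20

φ(401) = 401 − 1 = 400 = 2^4 · 5^2.
Since (Z/401Z)^× is cyclic of order 400, the number of elements of order d is φ(d) when d | 400 and 0 otherwise.
25 = 5^2 divides 400, and φ(25) = 20.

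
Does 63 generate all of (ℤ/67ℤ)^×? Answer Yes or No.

Yes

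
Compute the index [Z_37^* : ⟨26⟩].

ord(26) | φ(37) = 37 − 1 = 36 = 2^2 · 3^2.
Divisors of 36: 1, 2, 3, 4, 6, 9, 12, 18, 36.
Evaluate successive powers at the divisors of 36:
26^1 ≡ 26
26^2 ≡ 10
26^3 ≡ 1
So ord_37(26) = 3, hence |⟨26⟩| = 3.
[(Z/37Z)^× : ⟨26⟩] = 36/3 = 12.

12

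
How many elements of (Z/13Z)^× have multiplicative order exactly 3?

2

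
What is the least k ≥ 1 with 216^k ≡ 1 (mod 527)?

Since 216 ∈ (Z/527Z)^×, its order divides φ(527) = φ(17·31) = (17−1)·(31−1) = 16·30 = 480 = 2^5 · 3 · 5.
Divisors of 480: 1, 2, 3, 4, 5, 6, 8, 10, 12, 15, 16, 20, 24, 30, 32, 40, 48, 60, 80, 96, 120, 160, 240, 480.
Check 216^d mod 527 for each divisor in increasing order:
216^1 ≡ 216 (mod 527)
216^2 ≡ 280 (mod 527)
216^3 ≡ 402 (mod 527)
216^4 ≡ 404 (mod 527)
216^5 ≡ 309 (mod 527)
216^6 ≡ 342 (mod 527)
216^8 ≡ 373 (mod 527)
216^10 ≡ 94 (mod 527)
216^12 ≡ 497 (mod 527)
216^15 ≡ 61 (mod 527)
216^16 ≡ 1 (mod 527) ✓
The smallest such exponent is 16, so the order of 216 is 16.

16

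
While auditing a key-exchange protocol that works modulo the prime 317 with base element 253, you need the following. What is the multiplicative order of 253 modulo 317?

Since 253 ∈ (Z/317Z)^×, its order divides φ(317) = 317 − 1 = 316 = 2^2 · 79.
Divisors of 316: 1, 2, 4, 79, 158, 316.
Compute 253^d (mod 317) for the divisors d until we hit 1:
253^1 ≡ 253 (mod 317)
253^2 ≡ 292 (mod 317)
253^4 ≡ 308 (mod 317)
253^79 ≡ 1 (mod 317) ✓
Hence ord(253) = 79.

79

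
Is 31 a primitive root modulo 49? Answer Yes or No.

φ(49) = φ(7^2) = 7·(7−1) = 42 = 2 · 3 · 7.
Test 31^(42/q) mod 49 for each prime factor q of 42:
31^21 ≡ 48 (mod 49)  [q = 2: ≢ 1 ✓]
31^14 ≡ 30 (mod 49)  [q = 3: ≢ 1 ✓]
31^6 ≡ 1 (mod 49)  [q = 7: ≡ 1 ✗]
Since 31^6 ≡ 1, the order of 31 divides 6 < 42, so 31 is not a primitive root.

No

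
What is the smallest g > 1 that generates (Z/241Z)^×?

7

φ(241) = 241 − 1 = 240 = 2^4 · 3 · 5.
Test candidates g = 2, 3, … against the prime factors q ∈ {2, 3, 5} of φ(241): g is a generator iff g^(240/q) ≢ 1 for every such q.
g = 2: 2^120 ≡ 1 — hits 1, so not a primitive root.
g = 3: 3^120 ≡ 1 — hits 1, so not a primitive root.
g = 4: 4^120 ≡ 1 — hits 1, so not a primitive root.
g = 5: 5^120 ≡ 1 — hits 1, so not a primitive root.
g = 6: 6^120 ≡ 1 — hits 1, so not a primitive root.
g = 7: 7^120 ≡ 240; 7^80 ≡ 15; 7^48 ≡ 91 — none is 1, so 7 is a primitive root.
So 7 is the smallest generator of (Z/241Z)^×.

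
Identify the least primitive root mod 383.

φ(383) = 383 − 1 = 382 = 2 · 191.
Test candidates g = 2, 3, … against the prime factors q ∈ {2, 191} of φ(383): g is a generator iff g^(382/q) ≢ 1 for every such q.
g = 2: 2^191 ≡ 1 — hits 1, so not a primitive root.
g = 3: 3^191 ≡ 1 — hits 1, so not a primitive root.
g = 4: 4^191 ≡ 1 — hits 1, so not a primitive root.
g = 5: 5^191 ≡ 382; 5^2 ≡ 25 — none is 1, so 5 is a primitive root.
Hence the least primitive root of 383 is 5.

5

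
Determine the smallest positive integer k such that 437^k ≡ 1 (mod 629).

144

ord(437) | φ(629) = φ(17·37) = (17−1)·(37−1) = 16·36 = 576 = 2^6 · 3^2.
Divisors of 576: 1, 2, 3, 4, 6, 8, 9, 12, 16, 18, 24, 32, 36, 48, 64, 72, 96, 144, 192, 288, 576.
Check 437^d mod 629 for each divisor in increasing order:
437^1 ≡ 437
437^2 ≡ 382
437^3 ≡ 249
437^4 ≡ 625
437^6 ≡ 359
437^8 ≡ 16
437^9 ≡ 73
437^12 ≡ 565
437^16 ≡ 256
437^18 ≡ 297
437^24 ≡ 322
437^32 ≡ 120
437^36 ≡ 149
437^48 ≡ 528
437^64 ≡ 562
437^72 ≡ 186
437^96 ≡ 137
437^144 ≡ 1
Therefore the multiplicative order of 437 modulo 629 is 144.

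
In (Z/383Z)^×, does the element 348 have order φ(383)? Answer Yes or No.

No

φ(383) = 383 − 1 = 382 = 2 · 191.
Test 348^(382/q) mod 383 for each prime factor q of 382:
348^191 ≡ 1 (mod 383)  [q = 2: ≡ 1 ✗]
348^2 ≡ 76 (mod 383)  [q = 191: ≢ 1 ✓]
Since 348^191 ≡ 1, the order of 348 divides 191 < 382, so 348 is not a primitive root.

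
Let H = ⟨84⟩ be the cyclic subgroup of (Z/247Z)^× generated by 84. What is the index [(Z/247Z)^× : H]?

18

The order of 84 must divide φ(247) = φ(13·19) = (13−1)·(19−1) = 12·18 = 216 = 2^3 · 3^3.
Divisors of 216: 1, 2, 3, 4, 6, 8, 9, 12, 18, 24, 27, 36, 54, 72, 108, 216.
Check 84^d mod 247 for each divisor in increasing order:
84^1 ≡ 84 (mod 247)
84^2 ≡ 140 (mod 247)
84^3 ≡ 151 (mod 247)
84^4 ≡ 87 (mod 247)
84^6 ≡ 77 (mod 247)
84^8 ≡ 159 (mod 247)
84^9 ≡ 18 (mod 247)
84^12 ≡ 1 (mod 247) ✓
Thus |⟨84⟩| = ord(84) = 12.
[(Z/247Z)^× : ⟨84⟩] = 216/12 = 18.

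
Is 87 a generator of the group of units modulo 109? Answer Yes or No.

φ(109) = 109 − 1 = 108 = 2^2 · 3^3.
An element g generates (Z/109Z)^× iff g^(108/q) ≢ 1 (mod 109) for each prime q ∈ {2, 3}.
87^54 ≡ 1 (mod 109)  [q = 2: ≡ 1 ✗]
87^36 ≡ 45 (mod 109)  [q = 3: ≢ 1 ✓]
The check at q = 2 fails, so 87 generates a proper subgroup.

No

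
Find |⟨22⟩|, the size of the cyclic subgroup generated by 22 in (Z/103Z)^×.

The order of 22 must divide φ(103) = 103 − 1 = 102 = 2 · 3 · 17.
Divisors of 102: 1, 2, 3, 6, 17, 34, 51, 102.
Check 22^d mod 103 for each divisor in increasing order:
22^1 ≡ 22
22^2 ≡ 72
22^3 ≡ 39
22^6 ≡ 79
22^17 ≡ 102
22^34 ≡ 1
Therefore the multiplicative order of 22 modulo 103 is 34.

34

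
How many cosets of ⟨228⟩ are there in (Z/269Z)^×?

2

Since 228 ∈ (Z/269Z)^×, its order divides φ(269) = 269 − 1 = 268 = 2^2 · 67.
Divisors of 268: 1, 2, 4, 67, 134, 268.
Evaluate successive powers at the divisors of 268:
228^1 ≡ 228 (mod 269)
228^2 ≡ 67 (mod 269)
228^4 ≡ 185 (mod 269)
228^67 ≡ 268 (mod 269)
228^134 ≡ 1 (mod 269) ✓
The order of 228 is 134, so the subgroup it generates has 134 elements.
The index is φ(269) / ord(228) = 268 / 134 = 2.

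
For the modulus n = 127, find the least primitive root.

3

φ(127) = 127 − 1 = 126 = 2 · 3^2 · 7.
g is a primitive root iff g^(126/q) ≢ 1 (mod 127) for each prime q ∈ {2, 3, 7}.
g = 2: 2^63 ≡ 1 — hits 1, so not a primitive root.
g = 3: 3^63 ≡ 126; 3^42 ≡ 107; 3^18 ≡ 4 — none is 1, so 3 is a primitive root.
So 3 is the smallest generator of (Z/127Z)^×.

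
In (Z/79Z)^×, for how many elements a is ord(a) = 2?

1

φ(79) = 79 − 1 = 78 = 2 · 3 · 13.
In a cyclic group of order 78, there are φ(d) elements of order d for each divisor d of 78, and zero for non-divisors.
2 | 78, and φ(2) = 2 − 1 = 1.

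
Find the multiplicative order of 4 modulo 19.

9

ord(4) | φ(19) = 19 − 1 = 18 = 2 · 3^2.
Divisors of 18: 1, 2, 3, 6, 9, 18.
Compute 4^d (mod 19) for the divisors d until we hit 1:
4^1 ≡ 4 (mod 19)
4^2 ≡ 16 (mod 19)
4^3 ≡ 7 (mod 19)
4^6 ≡ 11 (mod 19)
4^9 ≡ 1 (mod 19) ✓
So ord_19(4) = 9.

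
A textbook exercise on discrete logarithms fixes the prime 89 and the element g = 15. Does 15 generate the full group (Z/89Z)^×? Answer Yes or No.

Yes

φ(89) = 89 − 1 = 88 = 2^3 · 11.
15 is a primitive root mod 89 iff 15^(φ(89)/q) ≢ 1 for every prime q | φ(89), i.e. q ∈ {2, 11}.
15^44 ≡ 88 (mod 89)  [q = 2: ≢ 1 ✓]
15^8 ≡ 78 (mod 89)  [q = 11: ≢ 1 ✓]
None equal 1, so ord_89(15) = 88: 15 is a primitive root.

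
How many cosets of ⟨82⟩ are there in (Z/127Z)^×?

2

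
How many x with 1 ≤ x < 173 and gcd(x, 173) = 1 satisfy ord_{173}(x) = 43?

42

φ(173) = 173 − 1 = 172 = 2^2 · 43.
(Z/173Z)^× is cyclic (|G| = 172); a cyclic group of order m has exactly φ(d) elements of each order d | m, and none otherwise.
43 | 172, and φ(43) = 43 − 1 = 42.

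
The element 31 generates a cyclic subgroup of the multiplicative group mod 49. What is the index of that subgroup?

By Lagrange's theorem, ord_49(31) divides φ(49) = φ(7^2) = 7·(7−1) = 42 = 2 · 3 · 7.
Divisors of 42: 1, 2, 3, 6, 7, 14, 21, 42.
Evaluate successive powers at the divisors of 42:
31^1 ≡ 31
31^2 ≡ 30
31^3 ≡ 48
31^6 ≡ 1
The order of 31 is 6, so the subgroup it generates has 6 elements.
Index = |(Z/49Z)^×| / |⟨31⟩| = 42 / 6 = 7.

7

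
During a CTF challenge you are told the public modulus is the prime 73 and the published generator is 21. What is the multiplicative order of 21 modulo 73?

24

Since 21 ∈ (Z/73Z)^×, its order divides φ(73) = 73 − 1 = 72 = 2^3 · 3^2.
Divisors of 72: 1, 2, 3, 4, 6, 8, 9, 12, 18, 24, 36, 72.
Compute 21^d (mod 73) for the divisors d until we hit 1:
21^1 ≡ 21 (mod 73)
21^2 ≡ 3 (mod 73)
21^3 ≡ 63 (mod 73)
21^4 ≡ 9 (mod 73)
21^6 ≡ 27 (mod 73)
21^8 ≡ 8 (mod 73)
21^9 ≡ 22 (mod 73)
21^12 ≡ 72 (mod 73)
21^18 ≡ 46 (mod 73)
21^24 ≡ 1 (mod 73) ✓
The smallest such exponent is 24, so the order of 21 is 24.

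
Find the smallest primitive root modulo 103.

5

φ(103) = 103 − 1 = 102 = 2 · 3 · 17.
g is a primitive root iff g^(102/q) ≢ 1 (mod 103) for each prime q ∈ {2, 3, 17}.
g = 2: 2^51 ≡ 1 — hits 1, so not a primitive root.
g = 3: 3^51 ≡ 102; 3^34 ≡ 1 — hits 1, so not a primitive root.
g = 4: 4^51 ≡ 1 — hits 1, so not a primitive root.
g = 5: 5^51 ≡ 102; 5^34 ≡ 56; 5^6 ≡ 72 — none is 1, so 5 is a primitive root.
So 5 is the smallest generator of (Z/103Z)^×.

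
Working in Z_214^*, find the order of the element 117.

53

By Lagrange's theorem, ord_214(117) divides φ(214) = φ(2)·φ(107) = 1·106 = 106 = 2 · 53.
Divisors of 106: 1, 2, 53, 106.
Evaluate successive powers at the divisors of 106:
117^1 ≡ 117
117^2 ≡ 207
117^53 ≡ 1
So ord_214(117) = 53.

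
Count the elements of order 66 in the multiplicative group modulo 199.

φ(199) = 199 − 1 = 198 = 2 · 3^2 · 11.
In a cyclic group of order 198, there are φ(d) elements of order d for each divisor d of 198, and zero for non-divisors.
66 = 2 · 3 · 11 divides 198, and φ(66) = 20.

20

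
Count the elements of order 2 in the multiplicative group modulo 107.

φ(107) = 107 − 1 = 106 = 2 · 53.
In a cyclic group of order 106, there are φ(d) elements of order d for each divisor d of 106, and zero for non-divisors.
2 | 106, and φ(2) = 2 − 1 = 1.

1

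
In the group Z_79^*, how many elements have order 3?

2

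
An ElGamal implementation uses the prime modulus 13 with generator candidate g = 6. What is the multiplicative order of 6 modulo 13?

12

The order of 6 must divide φ(13) = 13 − 1 = 12 = 2^2 · 3.
Divisors of 12: 1, 2, 3, 4, 6, 12.
Compute 6^d (mod 13) for the divisors d until we hit 1:
6^1 ≡ 6 (mod 13)
6^2 ≡ 10 (mod 13)
6^3 ≡ 8 (mod 13)
6^4 ≡ 9 (mod 13)
6^6 ≡ 12 (mod 13)
6^12 ≡ 1 (mod 13) ✓
Hence ord(6) = 12.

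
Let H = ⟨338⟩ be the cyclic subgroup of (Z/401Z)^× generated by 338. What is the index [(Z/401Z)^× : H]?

ord(338) | φ(401) = 401 − 1 = 400 = 2^4 · 5^2.
Divisors of 400: 1, 2, 4, 5, 8, 10, 16, 20, 25, 40, 50, 80, 100, 200, 400.
Evaluate successive powers at the divisors of 400:
338^1 ≡ 338
338^2 ≡ 360
338^4 ≡ 77
338^5 ≡ 362
338^8 ≡ 315
338^10 ≡ 318
338^16 ≡ 178
338^20 ≡ 72
338^25 ≡ 400
338^40 ≡ 372
338^50 ≡ 1
Thus |⟨338⟩| = ord(338) = 50.
The index is φ(401) / ord(338) = 400 / 50 = 8.

8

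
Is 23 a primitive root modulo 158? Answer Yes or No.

No

φ(158) = φ(2)·φ(79) = 1·78 = 78 = 2 · 3 · 13.
An element g generates (Z/158Z)^× iff g^(78/q) ≢ 1 (mod 158) for each prime q ∈ {2, 3, 13}.
23^39 ≡ 1 (mod 158)  [q = 2: ≡ 1 ✗]
23^26 ≡ 55 (mod 158)  [q = 3: ≢ 1 ✓]
23^6 ≡ 1 (mod 158)  [q = 13: ≡ 1 ✗]
Since 23^39 ≡ 1, the order of 23 divides 39 < 78, so 23 is not a primitive root.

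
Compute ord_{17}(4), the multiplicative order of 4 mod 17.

By Lagrange's theorem, ord_17(4) divides φ(17) = 17 − 1 = 16 = 2^4.
Divisors of 16: 1, 2, 4, 8, 16.
Compute 4^d (mod 17) for the divisors d until we hit 1:
4^1 ≡ 4 (mod 17)
4^2 ≡ 16 (mod 17)
4^4 ≡ 1 (mod 17) ✓
So ord_17(4) = 4.

4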